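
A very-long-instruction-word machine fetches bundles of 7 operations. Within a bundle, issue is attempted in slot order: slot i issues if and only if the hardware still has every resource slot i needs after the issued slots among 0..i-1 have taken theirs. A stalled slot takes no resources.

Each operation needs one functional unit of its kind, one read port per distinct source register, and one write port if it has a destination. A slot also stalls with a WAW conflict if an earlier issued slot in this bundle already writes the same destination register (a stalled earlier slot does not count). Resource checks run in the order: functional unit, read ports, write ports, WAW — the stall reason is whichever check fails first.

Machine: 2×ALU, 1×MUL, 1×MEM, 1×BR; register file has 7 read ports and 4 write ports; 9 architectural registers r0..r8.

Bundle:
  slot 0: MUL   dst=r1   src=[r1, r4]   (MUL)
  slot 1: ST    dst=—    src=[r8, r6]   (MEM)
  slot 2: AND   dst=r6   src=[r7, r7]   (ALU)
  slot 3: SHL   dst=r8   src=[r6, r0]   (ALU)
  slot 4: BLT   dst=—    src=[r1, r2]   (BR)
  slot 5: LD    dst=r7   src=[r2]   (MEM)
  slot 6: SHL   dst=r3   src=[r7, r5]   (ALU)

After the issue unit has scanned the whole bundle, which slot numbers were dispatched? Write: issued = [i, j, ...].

[0] MUL needs rd=2 wr=1: ok; after: ALU=2 MUL=0 MEM=1 BR=1, R=5, W=3
[1] MEM needs rd=2 wr=0: ok; after: ALU=2 MUL=0 MEM=0 BR=1, R=3, W=3
[2] ALU needs rd=1 wr=1: ok; after: ALU=1 MUL=0 MEM=0 BR=1, R=2, W=2
[3] ALU needs rd=2 wr=1: ok; after: ALU=0 MUL=0 MEM=0 BR=1, R=0, W=1
[4] BR needs rd=2 wr=0: RD_PORT; after: ALU=0 MUL=0 MEM=0 BR=1, R=0, W=1
[5] MEM needs rd=1 wr=1: FU; after: ALU=0 MUL=0 MEM=0 BR=1, R=0, W=1
[6] ALU needs rd=2 wr=1: FU; after: ALU=0 MUL=0 MEM=0 BR=1, R=0, W=1

issued = [0, 1, 2, 3]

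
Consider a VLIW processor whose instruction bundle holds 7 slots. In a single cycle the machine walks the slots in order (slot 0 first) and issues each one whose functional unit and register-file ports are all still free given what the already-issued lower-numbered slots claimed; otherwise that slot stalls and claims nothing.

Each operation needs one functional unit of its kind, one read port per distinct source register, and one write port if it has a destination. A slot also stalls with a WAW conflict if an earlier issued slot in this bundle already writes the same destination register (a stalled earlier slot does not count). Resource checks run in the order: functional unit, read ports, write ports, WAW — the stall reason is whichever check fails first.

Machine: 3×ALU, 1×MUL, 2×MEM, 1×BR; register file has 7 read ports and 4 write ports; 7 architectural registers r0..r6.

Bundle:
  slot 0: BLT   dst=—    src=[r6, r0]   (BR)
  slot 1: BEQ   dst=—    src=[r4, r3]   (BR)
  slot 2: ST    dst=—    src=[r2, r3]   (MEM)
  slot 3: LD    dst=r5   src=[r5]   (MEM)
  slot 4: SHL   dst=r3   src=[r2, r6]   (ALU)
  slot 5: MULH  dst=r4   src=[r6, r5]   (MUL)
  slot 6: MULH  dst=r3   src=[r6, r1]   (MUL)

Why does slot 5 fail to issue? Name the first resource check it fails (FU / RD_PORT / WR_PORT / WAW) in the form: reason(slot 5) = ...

[0] BR needs rd=2 wr=0: ok; after: ALU=3 MUL=1 MEM=2 BR=0, R=5, W=4
[1] BR needs rd=2 wr=0: FU; after: ALU=3 MUL=1 MEM=2 BR=0, R=5, W=4
[2] MEM needs rd=2 wr=0: ok; after: ALU=3 MUL=1 MEM=1 BR=0, R=3, W=4
[3] MEM needs rd=1 wr=1: ok; after: ALU=3 MUL=1 MEM=0 BR=0, R=2, W=3
[4] ALU needs rd=2 wr=1: ok; after: ALU=2 MUL=1 MEM=0 BR=0, R=0, W=2
[5] MUL needs rd=2 wr=1: RD_PORT; after: ALU=2 MUL=1 MEM=0 BR=0, R=0, W=2
[6] MUL needs rd=2 wr=1: RD_PORT; after: ALU=2 MUL=1 MEM=0 BR=0, R=0, W=2

reason(slot 5) = RD_PORT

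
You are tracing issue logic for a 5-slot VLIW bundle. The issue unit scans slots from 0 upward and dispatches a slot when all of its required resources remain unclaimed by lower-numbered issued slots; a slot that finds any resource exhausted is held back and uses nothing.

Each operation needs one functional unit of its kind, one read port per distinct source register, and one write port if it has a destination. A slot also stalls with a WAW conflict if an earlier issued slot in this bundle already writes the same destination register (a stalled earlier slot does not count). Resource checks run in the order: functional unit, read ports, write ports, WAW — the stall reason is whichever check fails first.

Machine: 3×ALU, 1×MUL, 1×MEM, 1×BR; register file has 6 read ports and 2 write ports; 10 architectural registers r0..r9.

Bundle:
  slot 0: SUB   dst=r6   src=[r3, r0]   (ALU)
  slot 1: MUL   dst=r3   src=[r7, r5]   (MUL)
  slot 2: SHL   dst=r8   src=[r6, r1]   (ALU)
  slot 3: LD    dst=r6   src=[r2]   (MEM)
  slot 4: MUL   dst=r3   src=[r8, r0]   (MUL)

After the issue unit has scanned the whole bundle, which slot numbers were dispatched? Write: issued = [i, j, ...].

issued = [0, 1]

[0] ALU needs rd=2 wr=1: ok; after: ALU=2 MUL=1 MEM=1 BR=1, R=4, W=1
[1] MUL needs rd=2 wr=1: ok; after: ALU=2 MUL=0 MEM=1 BR=1, R=2, W=0
[2] ALU needs rd=2 wr=1: WR_PORT; after: ALU=2 MUL=0 MEM=1 BR=1, R=2, W=0
[3] MEM needs rd=1 wr=1: WR_PORT; after: ALU=2 MUL=0 MEM=1 BR=1, R=2, W=0
[4] MUL needs rd=2 wr=1: FU; after: ALU=2 MUL=0 MEM=1 BR=1, R=2, W=0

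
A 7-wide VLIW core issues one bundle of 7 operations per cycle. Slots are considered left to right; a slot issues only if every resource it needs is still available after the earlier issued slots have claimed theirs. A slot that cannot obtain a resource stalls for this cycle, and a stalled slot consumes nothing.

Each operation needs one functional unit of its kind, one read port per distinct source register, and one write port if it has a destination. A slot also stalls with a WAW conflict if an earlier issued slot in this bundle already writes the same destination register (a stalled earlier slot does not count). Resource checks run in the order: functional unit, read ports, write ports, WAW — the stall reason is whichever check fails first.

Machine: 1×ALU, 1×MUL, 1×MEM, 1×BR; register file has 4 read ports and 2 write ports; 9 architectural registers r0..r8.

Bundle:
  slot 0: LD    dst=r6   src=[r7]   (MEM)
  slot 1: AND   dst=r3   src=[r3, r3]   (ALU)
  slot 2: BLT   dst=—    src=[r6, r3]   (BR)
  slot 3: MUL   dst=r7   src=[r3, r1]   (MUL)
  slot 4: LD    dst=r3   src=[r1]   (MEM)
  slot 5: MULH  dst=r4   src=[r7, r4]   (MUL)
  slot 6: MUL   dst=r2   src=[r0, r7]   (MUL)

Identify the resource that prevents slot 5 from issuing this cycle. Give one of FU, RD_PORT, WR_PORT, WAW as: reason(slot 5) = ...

[0] MEM needs rd=1 wr=1: ok; after: ALU=1 MUL=1 MEM=0 BR=1, R=3, W=1
[1] ALU needs rd=1 wr=1: ok; after: ALU=0 MUL=1 MEM=0 BR=1, R=2, W=0
[2] BR needs rd=2 wr=0: ok; after: ALU=0 MUL=1 MEM=0 BR=0, R=0, W=0
[3] MUL needs rd=2 wr=1: RD_PORT; after: ALU=0 MUL=1 MEM=0 BR=0, R=0, W=0
[4] MEM needs rd=1 wr=1: FU; after: ALU=0 MUL=1 MEM=0 BR=0, R=0, W=0
[5] MUL needs rd=2 wr=1: RD_PORT; after: ALU=0 MUL=1 MEM=0 BR=0, R=0, W=0
[6] MUL needs rd=2 wr=1: RD_PORT; after: ALU=0 MUL=1 MEM=0 BR=0, R=0, W=0

reason(slot 5) = RD_PORT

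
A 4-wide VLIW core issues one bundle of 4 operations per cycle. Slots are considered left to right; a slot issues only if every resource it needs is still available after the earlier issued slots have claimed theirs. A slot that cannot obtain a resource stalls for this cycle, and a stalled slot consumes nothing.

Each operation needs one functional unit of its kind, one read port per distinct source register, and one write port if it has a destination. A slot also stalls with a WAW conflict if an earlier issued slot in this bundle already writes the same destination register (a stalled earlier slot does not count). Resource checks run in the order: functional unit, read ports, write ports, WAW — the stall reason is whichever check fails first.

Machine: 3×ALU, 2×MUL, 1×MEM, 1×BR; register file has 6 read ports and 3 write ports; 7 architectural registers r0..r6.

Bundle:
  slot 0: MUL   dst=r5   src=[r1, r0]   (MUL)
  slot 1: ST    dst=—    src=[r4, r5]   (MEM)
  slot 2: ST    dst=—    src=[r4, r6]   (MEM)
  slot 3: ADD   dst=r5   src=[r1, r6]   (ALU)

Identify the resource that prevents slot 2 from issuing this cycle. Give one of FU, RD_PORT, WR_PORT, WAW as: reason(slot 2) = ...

reason(slot 2) = FU

(0) want 1×MUL +2rd +1wr — yes → AL3|MU1|ME1|BR1|rd4|wr2
(1) want 1×MEM +2rd +0wr — yes → AL3|MU1|ME0|BR1|rd2|wr2
(2) want 1×MEM +2rd +0wr — FU → AL3|MU1|ME0|BR1|rd2|wr2
(3) want 1×ALU +2rd +1wr — WAW → AL3|MU1|ME0|BR1|rd2|wr2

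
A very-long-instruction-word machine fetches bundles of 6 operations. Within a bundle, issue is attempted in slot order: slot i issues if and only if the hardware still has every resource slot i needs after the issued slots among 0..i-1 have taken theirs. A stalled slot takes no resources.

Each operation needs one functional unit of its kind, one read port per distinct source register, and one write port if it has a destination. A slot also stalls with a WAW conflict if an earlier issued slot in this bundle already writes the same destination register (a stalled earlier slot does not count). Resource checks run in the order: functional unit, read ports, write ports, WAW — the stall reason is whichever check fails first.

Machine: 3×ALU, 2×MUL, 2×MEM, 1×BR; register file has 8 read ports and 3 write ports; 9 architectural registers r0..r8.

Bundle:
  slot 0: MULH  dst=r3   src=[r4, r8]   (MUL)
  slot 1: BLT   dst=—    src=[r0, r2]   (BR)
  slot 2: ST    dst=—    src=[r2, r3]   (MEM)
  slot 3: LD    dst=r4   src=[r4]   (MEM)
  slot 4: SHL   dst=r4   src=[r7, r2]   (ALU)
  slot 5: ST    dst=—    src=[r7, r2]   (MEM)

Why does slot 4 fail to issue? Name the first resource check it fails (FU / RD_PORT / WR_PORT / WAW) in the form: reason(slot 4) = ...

slot 0 (MUL): ISSUE — free A3,Mu1,Ld2,B1 rp6 wp2
slot 1 (BR): ISSUE — free A3,Mu1,Ld2,B0 rp4 wp2
slot 2 (MEM): ISSUE — free A3,Mu1,Ld1,B0 rp2 wp2
slot 3 (MEM): ISSUE — free A3,Mu1,Ld0,B0 rp1 wp1
slot 4 (ALU): stall RD_PORT — free A3,Mu1,Ld0,B0 rp1 wp1
slot 5 (MEM): stall FU — free A3,Mu1,Ld0,B0 rp1 wp1

reason(slot 4) = RD_PORT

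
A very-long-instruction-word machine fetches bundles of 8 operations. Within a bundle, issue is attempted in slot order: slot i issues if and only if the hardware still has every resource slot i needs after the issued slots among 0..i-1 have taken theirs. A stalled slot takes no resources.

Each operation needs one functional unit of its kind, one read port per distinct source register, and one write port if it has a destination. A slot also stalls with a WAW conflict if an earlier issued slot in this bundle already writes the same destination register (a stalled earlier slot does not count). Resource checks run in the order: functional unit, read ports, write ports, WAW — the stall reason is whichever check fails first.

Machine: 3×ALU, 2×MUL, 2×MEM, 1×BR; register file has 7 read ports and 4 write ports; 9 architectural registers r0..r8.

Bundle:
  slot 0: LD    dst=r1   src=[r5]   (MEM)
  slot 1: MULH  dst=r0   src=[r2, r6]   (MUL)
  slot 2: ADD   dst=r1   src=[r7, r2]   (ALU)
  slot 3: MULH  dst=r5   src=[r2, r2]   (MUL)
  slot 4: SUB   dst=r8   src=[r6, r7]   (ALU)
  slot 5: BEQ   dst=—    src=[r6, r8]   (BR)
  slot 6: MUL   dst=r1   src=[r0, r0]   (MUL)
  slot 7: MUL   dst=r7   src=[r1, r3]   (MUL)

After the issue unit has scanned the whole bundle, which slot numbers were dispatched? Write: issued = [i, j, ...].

issued = [0, 1, 3, 4]

#0 MEM src=r5 dispatched  <A:3 Mu:2 Ld:1 B:1 rd:6 wr:3>
#1 MUL src=r2,r6 dispatched  <A:3 Mu:1 Ld:1 B:1 rd:4 wr:2>
#2 ALU src=r7,r2 held:WAW  <A:3 Mu:1 Ld:1 B:1 rd:4 wr:2>
#3 MUL src=r2,r2 dispatched  <A:3 Mu:0 Ld:1 B:1 rd:3 wr:1>
#4 ALU src=r6,r7 dispatched  <A:2 Mu:0 Ld:1 B:1 rd:1 wr:0>
#5 BR src=r6,r8 held:RD_PORT  <A:2 Mu:0 Ld:1 B:1 rd:1 wr:0>
#6 MUL src=r0,r0 held:FU  <A:2 Mu:0 Ld:1 B:1 rd:1 wr:0>
#7 MUL src=r1,r3 held:FU  <A:2 Mu:0 Ld:1 B:1 rd:1 wr:0>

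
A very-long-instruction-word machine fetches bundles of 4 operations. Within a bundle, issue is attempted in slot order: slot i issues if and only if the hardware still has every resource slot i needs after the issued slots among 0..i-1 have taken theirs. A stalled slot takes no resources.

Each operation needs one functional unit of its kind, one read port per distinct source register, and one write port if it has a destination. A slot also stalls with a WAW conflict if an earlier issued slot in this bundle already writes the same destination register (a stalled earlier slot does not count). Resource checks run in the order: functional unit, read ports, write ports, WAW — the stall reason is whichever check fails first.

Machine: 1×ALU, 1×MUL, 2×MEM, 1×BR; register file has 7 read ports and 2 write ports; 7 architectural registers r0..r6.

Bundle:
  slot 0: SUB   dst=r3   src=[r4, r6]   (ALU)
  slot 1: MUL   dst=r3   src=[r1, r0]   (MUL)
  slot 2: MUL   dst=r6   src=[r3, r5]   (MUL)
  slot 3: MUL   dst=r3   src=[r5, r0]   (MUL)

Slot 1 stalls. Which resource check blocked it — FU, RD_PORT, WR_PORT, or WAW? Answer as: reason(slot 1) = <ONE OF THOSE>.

reason(slot 1) = WAW

  0. ALU→r3 ⇒ go  {0A/1Mu/2Ld/1B | 5r 1w}
  1. MUL→r3 ⇒ no(WAW)  {0A/1Mu/2Ld/1B | 5r 1w}
  2. MUL→r6 ⇒ go  {0A/0Mu/2Ld/1B | 3r 0w}
  3. MUL→r3 ⇒ no(FU)  {0A/0Mu/2Ld/1B | 3r 0w}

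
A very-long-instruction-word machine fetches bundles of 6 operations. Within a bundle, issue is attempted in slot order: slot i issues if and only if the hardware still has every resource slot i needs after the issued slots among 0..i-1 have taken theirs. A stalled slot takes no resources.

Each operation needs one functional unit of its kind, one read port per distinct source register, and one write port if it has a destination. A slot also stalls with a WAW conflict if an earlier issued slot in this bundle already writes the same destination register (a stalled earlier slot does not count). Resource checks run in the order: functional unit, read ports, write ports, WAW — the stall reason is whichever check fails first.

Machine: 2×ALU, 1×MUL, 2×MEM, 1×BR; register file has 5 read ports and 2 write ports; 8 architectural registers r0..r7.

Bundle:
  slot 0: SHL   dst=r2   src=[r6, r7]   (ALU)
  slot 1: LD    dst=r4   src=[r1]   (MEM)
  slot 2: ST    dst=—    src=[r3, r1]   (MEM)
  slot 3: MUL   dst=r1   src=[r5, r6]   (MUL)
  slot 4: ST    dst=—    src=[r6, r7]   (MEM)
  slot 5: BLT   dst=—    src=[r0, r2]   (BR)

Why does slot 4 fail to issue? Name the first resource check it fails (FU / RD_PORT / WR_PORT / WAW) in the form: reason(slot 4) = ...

reason(slot 4) = FU

[0] ALU needs rd=2 wr=1: ok; after: ALU=1 MUL=1 MEM=2 BR=1, R=3, W=1
[1] MEM needs rd=1 wr=1: ok; after: ALU=1 MUL=1 MEM=1 BR=1, R=2, W=0
[2] MEM needs rd=2 wr=0: ok; after: ALU=1 MUL=1 MEM=0 BR=1, R=0, W=0
[3] MUL needs rd=2 wr=1: RD_PORT; after: ALU=1 MUL=1 MEM=0 BR=1, R=0, W=0
[4] MEM needs rd=2 wr=0: FU; after: ALU=1 MUL=1 MEM=0 BR=1, R=0, W=0
[5] BR needs rd=2 wr=0: RD_PORT; after: ALU=1 MUL=1 MEM=0 BR=1, R=0, W=0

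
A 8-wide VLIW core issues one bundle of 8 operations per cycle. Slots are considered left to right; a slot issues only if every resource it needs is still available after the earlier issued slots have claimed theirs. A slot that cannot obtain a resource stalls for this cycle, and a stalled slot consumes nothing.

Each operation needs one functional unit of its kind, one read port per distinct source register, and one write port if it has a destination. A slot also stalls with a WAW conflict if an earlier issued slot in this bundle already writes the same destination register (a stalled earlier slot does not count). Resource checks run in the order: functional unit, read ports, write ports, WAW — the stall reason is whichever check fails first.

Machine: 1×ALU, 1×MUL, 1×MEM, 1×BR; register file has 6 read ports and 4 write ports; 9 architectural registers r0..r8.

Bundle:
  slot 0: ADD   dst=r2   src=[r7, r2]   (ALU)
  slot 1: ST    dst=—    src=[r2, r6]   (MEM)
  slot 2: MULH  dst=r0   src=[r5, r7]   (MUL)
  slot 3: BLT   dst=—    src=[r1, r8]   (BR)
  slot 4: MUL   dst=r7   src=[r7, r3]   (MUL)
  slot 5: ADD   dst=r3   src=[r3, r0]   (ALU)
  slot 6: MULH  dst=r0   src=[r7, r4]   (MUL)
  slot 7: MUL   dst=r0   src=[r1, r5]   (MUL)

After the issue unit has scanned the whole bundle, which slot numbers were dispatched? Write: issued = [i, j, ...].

issued = [0, 1, 2]

[0] ALU needs rd=2 wr=1: ok; after: ALU=0 MUL=1 MEM=1 BR=1, R=4, W=3
[1] MEM needs rd=2 wr=0: ok; after: ALU=0 MUL=1 MEM=0 BR=1, R=2, W=3
[2] MUL needs rd=2 wr=1: ok; after: ALU=0 MUL=0 MEM=0 BR=1, R=0, W=2
[3] BR needs rd=2 wr=0: RD_PORT; after: ALU=0 MUL=0 MEM=0 BR=1, R=0, W=2
[4] MUL needs rd=2 wr=1: FU; after: ALU=0 MUL=0 MEM=0 BR=1, R=0, W=2
[5] ALU needs rd=2 wr=1: FU; after: ALU=0 MUL=0 MEM=0 BR=1, R=0, W=2
[6] MUL needs rd=2 wr=1: FU; after: ALU=0 MUL=0 MEM=0 BR=1, R=0, W=2
[7] MUL needs rd=2 wr=1: FU; after: ALU=0 MUL=0 MEM=0 BR=1, R=0, W=2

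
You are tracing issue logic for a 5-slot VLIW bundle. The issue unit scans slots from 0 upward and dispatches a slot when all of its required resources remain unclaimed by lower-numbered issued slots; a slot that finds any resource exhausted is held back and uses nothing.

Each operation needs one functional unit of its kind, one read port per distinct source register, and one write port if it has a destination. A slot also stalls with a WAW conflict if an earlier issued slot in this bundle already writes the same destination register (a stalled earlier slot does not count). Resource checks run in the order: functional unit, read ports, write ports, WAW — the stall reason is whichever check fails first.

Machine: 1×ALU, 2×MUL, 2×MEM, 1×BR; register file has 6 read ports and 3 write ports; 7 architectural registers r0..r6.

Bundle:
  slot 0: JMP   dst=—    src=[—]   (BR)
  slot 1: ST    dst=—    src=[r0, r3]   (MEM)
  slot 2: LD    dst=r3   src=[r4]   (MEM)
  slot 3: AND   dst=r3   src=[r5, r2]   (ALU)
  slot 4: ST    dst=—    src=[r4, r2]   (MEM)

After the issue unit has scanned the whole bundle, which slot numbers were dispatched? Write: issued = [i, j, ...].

issued = [0, 1, 2]

[0] BR needs rd=0 wr=0: ok; after: ALU=1 MUL=2 MEM=2 BR=0, R=6, W=3
[1] MEM needs rd=2 wr=0: ok; after: ALU=1 MUL=2 MEM=1 BR=0, R=4, W=3
[2] MEM needs rd=1 wr=1: ok; after: ALU=1 MUL=2 MEM=0 BR=0, R=3, W=2
[3] ALU needs rd=2 wr=1: WAW; after: ALU=1 MUL=2 MEM=0 BR=0, R=3, W=2
[4] MEM needs rd=2 wr=0: FU; after: ALU=1 MUL=2 MEM=0 BR=0, R=3, W=2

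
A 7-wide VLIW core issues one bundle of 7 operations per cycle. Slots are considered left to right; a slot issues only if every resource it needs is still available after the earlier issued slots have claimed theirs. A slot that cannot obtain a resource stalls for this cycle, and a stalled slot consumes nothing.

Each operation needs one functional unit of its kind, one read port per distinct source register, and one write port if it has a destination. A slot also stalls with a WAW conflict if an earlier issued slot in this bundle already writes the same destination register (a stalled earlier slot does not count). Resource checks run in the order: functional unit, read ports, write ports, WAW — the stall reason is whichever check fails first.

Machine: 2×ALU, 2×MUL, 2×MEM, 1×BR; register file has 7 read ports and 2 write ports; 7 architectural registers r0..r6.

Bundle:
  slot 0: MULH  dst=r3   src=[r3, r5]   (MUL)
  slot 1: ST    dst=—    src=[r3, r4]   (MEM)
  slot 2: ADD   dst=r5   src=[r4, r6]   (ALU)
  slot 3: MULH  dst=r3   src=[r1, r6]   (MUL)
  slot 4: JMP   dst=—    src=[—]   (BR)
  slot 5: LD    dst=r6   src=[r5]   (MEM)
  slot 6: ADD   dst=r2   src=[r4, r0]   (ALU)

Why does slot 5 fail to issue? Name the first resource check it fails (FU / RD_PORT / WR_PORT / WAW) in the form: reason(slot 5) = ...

reason(slot 5) = WR_PORT

(0) want 1×MUL +2rd +1wr — yes → AL2|MU1|ME2|BR1|rd5|wr1
(1) want 1×MEM +2rd +0wr — yes → AL2|MU1|ME1|BR1|rd3|wr1
(2) want 1×ALU +2rd +1wr — yes → AL1|MU1|ME1|BR1|rd1|wr0
(3) want 1×MUL +2rd +1wr — RD_PORT → AL1|MU1|ME1|BR1|rd1|wr0
(4) want 1×BR +0rd +0wr — yes → AL1|MU1|ME1|BR0|rd1|wr0
(5) want 1×MEM +1rd +1wr — WR_PORT → AL1|MU1|ME1|BR0|rd1|wr0
(6) want 1×ALU +2rd +1wr — RD_PORT → AL1|MU1|ME1|BR0|rd1|wr0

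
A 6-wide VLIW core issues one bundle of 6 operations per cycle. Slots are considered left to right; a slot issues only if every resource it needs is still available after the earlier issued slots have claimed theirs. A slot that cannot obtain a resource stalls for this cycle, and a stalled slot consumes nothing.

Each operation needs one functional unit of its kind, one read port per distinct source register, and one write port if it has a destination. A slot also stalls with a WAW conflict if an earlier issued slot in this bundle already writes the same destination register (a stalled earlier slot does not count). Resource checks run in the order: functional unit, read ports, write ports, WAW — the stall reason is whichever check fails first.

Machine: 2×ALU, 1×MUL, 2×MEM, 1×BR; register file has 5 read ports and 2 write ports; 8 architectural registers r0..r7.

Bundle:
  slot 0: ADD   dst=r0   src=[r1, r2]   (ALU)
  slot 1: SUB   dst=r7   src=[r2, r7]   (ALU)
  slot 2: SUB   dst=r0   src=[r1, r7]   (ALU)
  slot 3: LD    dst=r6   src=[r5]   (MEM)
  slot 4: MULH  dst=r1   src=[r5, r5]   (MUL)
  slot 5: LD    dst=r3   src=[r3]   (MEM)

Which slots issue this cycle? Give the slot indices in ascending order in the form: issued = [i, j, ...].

[0] ALU needs rd=2 wr=1: ok; after: ALU=1 MUL=1 MEM=2 BR=1, R=3, W=1
[1] ALU needs rd=2 wr=1: ok; after: ALU=0 MUL=1 MEM=2 BR=1, R=1, W=0
[2] ALU needs rd=2 wr=1: FU; after: ALU=0 MUL=1 MEM=2 BR=1, R=1, W=0
[3] MEM needs rd=1 wr=1: WR_PORT; after: ALU=0 MUL=1 MEM=2 BR=1, R=1, W=0
[4] MUL needs rd=1 wr=1: WR_PORT; after: ALU=0 MUL=1 MEM=2 BR=1, R=1, W=0
[5] MEM needs rd=1 wr=1: WR_PORT; after: ALU=0 MUL=1 MEM=2 BR=1, R=1, W=0

issued = [0, 1]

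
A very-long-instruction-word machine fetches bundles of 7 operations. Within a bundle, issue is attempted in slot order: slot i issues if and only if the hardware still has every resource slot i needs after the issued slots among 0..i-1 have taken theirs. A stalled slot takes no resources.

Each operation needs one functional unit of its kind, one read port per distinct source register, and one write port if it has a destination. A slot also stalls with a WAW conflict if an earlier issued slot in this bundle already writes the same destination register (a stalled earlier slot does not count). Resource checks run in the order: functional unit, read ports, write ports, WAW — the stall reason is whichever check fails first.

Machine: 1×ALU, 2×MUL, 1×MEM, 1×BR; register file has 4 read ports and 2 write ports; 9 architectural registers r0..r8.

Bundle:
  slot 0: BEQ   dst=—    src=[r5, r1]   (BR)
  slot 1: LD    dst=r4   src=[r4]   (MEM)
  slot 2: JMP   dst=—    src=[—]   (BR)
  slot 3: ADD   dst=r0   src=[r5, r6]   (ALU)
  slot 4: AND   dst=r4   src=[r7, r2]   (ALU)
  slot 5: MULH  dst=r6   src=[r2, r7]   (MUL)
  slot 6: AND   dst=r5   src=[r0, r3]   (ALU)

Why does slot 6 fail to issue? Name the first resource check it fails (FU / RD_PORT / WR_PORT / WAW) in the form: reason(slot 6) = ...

reason(slot 6) = RD_PORT

  0. BR ⇒ go  {1A/2Mu/1Ld/0B | 2r 2w}
  1. MEM→r4 ⇒ go  {1A/2Mu/0Ld/0B | 1r 1w}
  2. BR ⇒ no(FU)  {1A/2Mu/0Ld/0B | 1r 1w}
  3. ALU→r0 ⇒ no(RD_PORT)  {1A/2Mu/0Ld/0B | 1r 1w}
  4. ALU→r4 ⇒ no(RD_PORT)  {1A/2Mu/0Ld/0B | 1r 1w}
  5. MUL→r6 ⇒ no(RD_PORT)  {1A/2Mu/0Ld/0B | 1r 1w}
  6. ALU→r5 ⇒ no(RD_PORT)  {1A/2Mu/0Ld/0B | 1r 1w}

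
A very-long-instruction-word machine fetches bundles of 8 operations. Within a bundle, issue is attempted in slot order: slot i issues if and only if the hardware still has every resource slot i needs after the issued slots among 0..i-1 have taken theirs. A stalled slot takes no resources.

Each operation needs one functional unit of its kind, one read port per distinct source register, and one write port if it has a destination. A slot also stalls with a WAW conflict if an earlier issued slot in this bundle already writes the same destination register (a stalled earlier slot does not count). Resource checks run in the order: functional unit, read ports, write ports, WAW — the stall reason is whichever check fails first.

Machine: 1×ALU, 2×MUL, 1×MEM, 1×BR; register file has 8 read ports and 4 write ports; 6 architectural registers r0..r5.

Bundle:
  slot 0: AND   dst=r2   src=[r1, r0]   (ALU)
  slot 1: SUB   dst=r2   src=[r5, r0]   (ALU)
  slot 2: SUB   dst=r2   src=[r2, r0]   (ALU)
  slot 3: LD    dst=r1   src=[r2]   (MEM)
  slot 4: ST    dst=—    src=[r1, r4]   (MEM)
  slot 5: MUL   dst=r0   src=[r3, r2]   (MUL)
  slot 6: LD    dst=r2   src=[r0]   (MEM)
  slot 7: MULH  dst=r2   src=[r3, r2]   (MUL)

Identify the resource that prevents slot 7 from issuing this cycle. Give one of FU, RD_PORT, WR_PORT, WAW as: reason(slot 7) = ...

[0] ALU needs rd=2 wr=1: ok; after: ALU=0 MUL=2 MEM=1 BR=1, R=6, W=3
[1] ALU needs rd=2 wr=1: FU; after: ALU=0 MUL=2 MEM=1 BR=1, R=6, W=3
[2] ALU needs rd=2 wr=1: FU; after: ALU=0 MUL=2 MEM=1 BR=1, R=6, W=3
[3] MEM needs rd=1 wr=1: ok; after: ALU=0 MUL=2 MEM=0 BR=1, R=5, W=2
[4] MEM needs rd=2 wr=0: FU; after: ALU=0 MUL=2 MEM=0 BR=1, R=5, W=2
[5] MUL needs rd=2 wr=1: ok; after: ALU=0 MUL=1 MEM=0 BR=1, R=3, W=1
[6] MEM needs rd=1 wr=1: FU; after: ALU=0 MUL=1 MEM=0 BR=1, R=3, W=1
[7] MUL needs rd=2 wr=1: WAW; after: ALU=0 MUL=1 MEM=0 BR=1, R=3, W=1

reason(slot 7) = WAW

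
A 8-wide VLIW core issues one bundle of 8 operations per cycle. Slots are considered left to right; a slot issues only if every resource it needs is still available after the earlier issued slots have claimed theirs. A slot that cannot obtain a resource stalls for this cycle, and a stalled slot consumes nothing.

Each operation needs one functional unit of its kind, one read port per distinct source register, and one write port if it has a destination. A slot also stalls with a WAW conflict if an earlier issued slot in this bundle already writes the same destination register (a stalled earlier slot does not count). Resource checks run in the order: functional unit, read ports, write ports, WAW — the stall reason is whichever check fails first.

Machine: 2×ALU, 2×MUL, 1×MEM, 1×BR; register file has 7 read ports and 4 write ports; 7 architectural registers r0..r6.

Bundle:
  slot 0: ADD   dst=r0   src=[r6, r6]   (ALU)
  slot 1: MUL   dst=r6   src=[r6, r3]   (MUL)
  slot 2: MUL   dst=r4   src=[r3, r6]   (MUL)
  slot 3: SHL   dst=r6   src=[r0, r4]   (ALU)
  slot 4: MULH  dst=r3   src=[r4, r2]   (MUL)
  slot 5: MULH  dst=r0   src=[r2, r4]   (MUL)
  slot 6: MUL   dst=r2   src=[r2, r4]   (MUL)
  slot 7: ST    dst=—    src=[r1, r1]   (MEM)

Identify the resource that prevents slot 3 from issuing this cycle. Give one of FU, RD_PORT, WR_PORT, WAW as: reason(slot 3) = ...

[0] ALU needs rd=1 wr=1: ok; after: ALU=1 MUL=2 MEM=1 BR=1, R=6, W=3
[1] MUL needs rd=2 wr=1: ok; after: ALU=1 MUL=1 MEM=1 BR=1, R=4, W=2
[2] MUL needs rd=2 wr=1: ok; after: ALU=1 MUL=0 MEM=1 BR=1, R=2, W=1
[3] ALU needs rd=2 wr=1: WAW; after: ALU=1 MUL=0 MEM=1 BR=1, R=2, W=1
[4] MUL needs rd=2 wr=1: FU; after: ALU=1 MUL=0 MEM=1 BR=1, R=2, W=1
[5] MUL needs rd=2 wr=1: FU; after: ALU=1 MUL=0 MEM=1 BR=1, R=2, W=1
[6] MUL needs rd=2 wr=1: FU; after: ALU=1 MUL=0 MEM=1 BR=1, R=2, W=1
[7] MEM needs rd=1 wr=0: ok; after: ALU=1 MUL=0 MEM=0 BR=1, R=1, W=1

reason(slot 3) = WAW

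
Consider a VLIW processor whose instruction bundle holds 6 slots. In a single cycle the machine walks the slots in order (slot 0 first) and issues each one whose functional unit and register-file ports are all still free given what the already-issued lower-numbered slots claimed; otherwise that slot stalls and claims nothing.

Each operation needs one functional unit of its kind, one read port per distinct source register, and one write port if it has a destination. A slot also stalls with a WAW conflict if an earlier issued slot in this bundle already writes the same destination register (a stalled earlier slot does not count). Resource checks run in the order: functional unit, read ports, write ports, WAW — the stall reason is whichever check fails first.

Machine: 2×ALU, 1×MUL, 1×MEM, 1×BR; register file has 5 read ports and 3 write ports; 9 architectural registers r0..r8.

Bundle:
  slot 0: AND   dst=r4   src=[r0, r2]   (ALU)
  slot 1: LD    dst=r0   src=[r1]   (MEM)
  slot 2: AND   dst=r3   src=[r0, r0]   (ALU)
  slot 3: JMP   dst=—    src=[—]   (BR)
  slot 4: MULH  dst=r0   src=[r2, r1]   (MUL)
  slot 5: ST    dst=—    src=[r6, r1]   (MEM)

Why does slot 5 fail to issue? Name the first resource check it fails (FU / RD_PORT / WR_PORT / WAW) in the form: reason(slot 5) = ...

  0. ALU→r4 ⇒ go  {1A/1Mu/1Ld/1B | 3r 2w}
  1. MEM→r0 ⇒ go  {1A/1Mu/0Ld/1B | 2r 1w}
  2. ALU→r3 ⇒ go  {0A/1Mu/0Ld/1B | 1r 0w}
  3. BR ⇒ go  {0A/1Mu/0Ld/0B | 1r 0w}
  4. MUL→r0 ⇒ no(RD_PORT)  {0A/1Mu/0Ld/0B | 1r 0w}
  5. MEM ⇒ no(FU)  {0A/1Mu/0Ld/0B | 1r 0w}

reason(slot 5) = FU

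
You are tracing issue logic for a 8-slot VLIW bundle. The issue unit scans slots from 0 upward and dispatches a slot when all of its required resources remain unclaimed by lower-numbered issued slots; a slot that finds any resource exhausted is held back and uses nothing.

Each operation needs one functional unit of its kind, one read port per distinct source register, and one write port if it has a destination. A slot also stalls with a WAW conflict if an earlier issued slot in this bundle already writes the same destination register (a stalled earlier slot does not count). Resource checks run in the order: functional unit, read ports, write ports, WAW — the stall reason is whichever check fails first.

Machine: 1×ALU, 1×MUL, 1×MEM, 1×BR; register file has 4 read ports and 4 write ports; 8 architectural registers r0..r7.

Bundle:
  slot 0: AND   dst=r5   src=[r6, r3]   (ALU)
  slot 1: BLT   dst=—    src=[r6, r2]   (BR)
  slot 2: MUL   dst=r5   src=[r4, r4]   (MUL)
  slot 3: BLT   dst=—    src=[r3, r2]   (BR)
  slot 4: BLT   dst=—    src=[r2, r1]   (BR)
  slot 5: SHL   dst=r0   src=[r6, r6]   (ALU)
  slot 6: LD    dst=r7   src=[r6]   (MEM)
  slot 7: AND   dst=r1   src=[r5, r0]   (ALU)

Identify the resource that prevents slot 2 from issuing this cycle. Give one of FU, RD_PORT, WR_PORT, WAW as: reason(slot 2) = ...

reason(slot 2) = RD_PORT

(0) want 1×ALU +2rd +1wr — yes → AL0|MU1|ME1|BR1|rd2|wr3
(1) want 1×BR +2rd +0wr — yes → AL0|MU1|ME1|BR0|rd0|wr3
(2) want 1×MUL +1rd +1wr — RD_PORT → AL0|MU1|ME1|BR0|rd0|wr3
(3) want 1×BR +2rd +0wr — FU → AL0|MU1|ME1|BR0|rd0|wr3
(4) want 1×BR +2rd +0wr — FU → AL0|MU1|ME1|BR0|rd0|wr3
(5) want 1×ALU +1rd +1wr — FU → AL0|MU1|ME1|BR0|rd0|wr3
(6) want 1×MEM +1rd +1wr — RD_PORT → AL0|MU1|ME1|BR0|rd0|wr3
(7) want 1×ALU +2rd +1wr — FU → AL0|MU1|ME1|BR0|rd0|wr3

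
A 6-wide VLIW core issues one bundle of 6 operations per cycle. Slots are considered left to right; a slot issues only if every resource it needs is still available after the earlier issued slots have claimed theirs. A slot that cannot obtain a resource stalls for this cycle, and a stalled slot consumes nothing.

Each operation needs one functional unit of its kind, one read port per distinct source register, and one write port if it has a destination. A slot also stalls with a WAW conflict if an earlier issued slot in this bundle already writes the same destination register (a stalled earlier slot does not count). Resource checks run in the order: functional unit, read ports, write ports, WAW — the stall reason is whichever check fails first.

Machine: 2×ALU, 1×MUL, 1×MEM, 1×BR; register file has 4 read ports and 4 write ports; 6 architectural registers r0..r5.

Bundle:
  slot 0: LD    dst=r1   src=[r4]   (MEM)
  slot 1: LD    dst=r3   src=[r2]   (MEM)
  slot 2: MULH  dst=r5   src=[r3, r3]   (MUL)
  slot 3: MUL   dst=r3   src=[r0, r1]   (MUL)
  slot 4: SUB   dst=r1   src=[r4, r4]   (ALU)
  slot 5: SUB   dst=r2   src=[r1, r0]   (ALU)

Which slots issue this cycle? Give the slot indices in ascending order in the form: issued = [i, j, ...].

issued = [0, 2, 5]

  0. MEM→r1 ⇒ go  {2A/1Mu/0Ld/1B | 3r 3w}
  1. MEM→r3 ⇒ no(FU)  {2A/1Mu/0Ld/1B | 3r 3w}
  2. MUL→r5 ⇒ go  {2A/0Mu/0Ld/1B | 2r 2w}
  3. MUL→r3 ⇒ no(FU)  {2A/0Mu/0Ld/1B | 2r 2w}
  4. ALU→r1 ⇒ no(WAW)  {2A/0Mu/0Ld/1B | 2r 2w}
  5. ALU→r2 ⇒ go  {1A/0Mu/0Ld/1B | 0r 1w}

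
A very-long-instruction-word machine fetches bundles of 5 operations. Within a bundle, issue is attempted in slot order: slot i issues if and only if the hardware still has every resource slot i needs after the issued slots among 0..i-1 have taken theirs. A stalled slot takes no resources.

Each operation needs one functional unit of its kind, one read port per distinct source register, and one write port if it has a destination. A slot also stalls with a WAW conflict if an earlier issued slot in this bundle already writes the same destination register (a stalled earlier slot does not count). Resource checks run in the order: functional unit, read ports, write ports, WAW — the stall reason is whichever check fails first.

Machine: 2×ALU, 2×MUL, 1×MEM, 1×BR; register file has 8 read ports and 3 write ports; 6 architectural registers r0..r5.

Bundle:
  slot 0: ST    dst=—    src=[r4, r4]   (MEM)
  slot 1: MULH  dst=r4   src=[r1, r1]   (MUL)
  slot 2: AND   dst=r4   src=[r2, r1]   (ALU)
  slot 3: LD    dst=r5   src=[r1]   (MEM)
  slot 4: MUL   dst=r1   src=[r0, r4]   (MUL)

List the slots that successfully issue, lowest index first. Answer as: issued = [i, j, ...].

(0) want 1×MEM +1rd +0wr — yes → AL2|MU2|ME0|BR1|rd7|wr3
(1) want 1×MUL +1rd +1wr — yes → AL2|MU1|ME0|BR1|rd6|wr2
(2) want 1×ALU +2rd +1wr — WAW → AL2|MU1|ME0|BR1|rd6|wr2
(3) want 1×MEM +1rd +1wr — FU → AL2|MU1|ME0|BR1|rd6|wr2
(4) want 1×MUL +2rd +1wr — yes → AL2|MU0|ME0|BR1|rd4|wr1

issued = [0, 1, 4]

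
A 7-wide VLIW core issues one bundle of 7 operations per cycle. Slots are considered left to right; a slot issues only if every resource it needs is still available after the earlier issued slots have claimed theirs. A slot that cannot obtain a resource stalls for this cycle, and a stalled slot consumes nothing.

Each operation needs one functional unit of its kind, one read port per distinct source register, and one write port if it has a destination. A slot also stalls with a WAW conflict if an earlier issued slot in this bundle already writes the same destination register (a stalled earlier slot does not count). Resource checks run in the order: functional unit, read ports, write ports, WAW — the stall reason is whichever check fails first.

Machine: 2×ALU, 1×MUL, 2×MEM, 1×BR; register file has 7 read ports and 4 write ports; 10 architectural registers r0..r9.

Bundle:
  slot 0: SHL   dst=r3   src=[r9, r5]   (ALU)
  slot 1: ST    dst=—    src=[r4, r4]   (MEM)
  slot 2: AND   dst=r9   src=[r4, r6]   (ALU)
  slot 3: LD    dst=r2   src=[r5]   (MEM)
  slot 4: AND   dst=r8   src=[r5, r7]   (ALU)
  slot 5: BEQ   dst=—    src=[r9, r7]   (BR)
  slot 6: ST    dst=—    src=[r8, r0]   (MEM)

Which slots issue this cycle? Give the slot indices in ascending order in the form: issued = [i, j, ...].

issued = [0, 1, 2, 3]

slot 0 (ALU): ISSUE — free A1,Mu1,Ld2,B1 rp5 wp3
slot 1 (MEM): ISSUE — free A1,Mu1,Ld1,B1 rp4 wp3
slot 2 (ALU): ISSUE — free A0,Mu1,Ld1,B1 rp2 wp2
slot 3 (MEM): ISSUE — free A0,Mu1,Ld0,B1 rp1 wp1
slot 4 (ALU): stall FU — free A0,Mu1,Ld0,B1 rp1 wp1
slot 5 (BR): stall RD_PORT — free A0,Mu1,Ld0,B1 rp1 wp1
slot 6 (MEM): stall FU — free A0,Mu1,Ld0,B1 rp1 wp1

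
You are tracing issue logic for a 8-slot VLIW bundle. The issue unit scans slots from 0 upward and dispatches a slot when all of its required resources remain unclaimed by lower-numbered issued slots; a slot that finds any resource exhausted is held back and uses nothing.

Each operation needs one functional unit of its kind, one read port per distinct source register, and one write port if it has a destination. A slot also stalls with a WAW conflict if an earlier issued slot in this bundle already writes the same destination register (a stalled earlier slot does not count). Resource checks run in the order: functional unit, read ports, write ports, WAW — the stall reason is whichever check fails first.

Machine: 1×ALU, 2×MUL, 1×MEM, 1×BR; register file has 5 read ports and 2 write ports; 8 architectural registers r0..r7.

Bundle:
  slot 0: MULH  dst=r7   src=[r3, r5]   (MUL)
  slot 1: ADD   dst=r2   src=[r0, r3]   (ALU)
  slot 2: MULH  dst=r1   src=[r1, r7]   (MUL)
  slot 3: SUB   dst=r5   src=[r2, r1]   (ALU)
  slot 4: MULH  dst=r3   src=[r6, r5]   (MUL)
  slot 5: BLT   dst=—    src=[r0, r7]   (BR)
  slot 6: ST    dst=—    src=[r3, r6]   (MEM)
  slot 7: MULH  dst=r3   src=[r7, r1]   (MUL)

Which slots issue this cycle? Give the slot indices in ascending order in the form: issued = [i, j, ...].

slot 0 (MUL): ISSUE — free A1,Mu1,Ld1,B1 rp3 wp1
slot 1 (ALU): ISSUE — free A0,Mu1,Ld1,B1 rp1 wp0
slot 2 (MUL): stall RD_PORT — free A0,Mu1,Ld1,B1 rp1 wp0
slot 3 (ALU): stall FU — free A0,Mu1,Ld1,B1 rp1 wp0
slot 4 (MUL): stall RD_PORT — free A0,Mu1,Ld1,B1 rp1 wp0
slot 5 (BR): stall RD_PORT — free A0,Mu1,Ld1,B1 rp1 wp0
slot 6 (MEM): stall RD_PORT — free A0,Mu1,Ld1,B1 rp1 wp0
slot 7 (MUL): stall RD_PORT — free A0,Mu1,Ld1,B1 rp1 wp0

issued = [0, 1]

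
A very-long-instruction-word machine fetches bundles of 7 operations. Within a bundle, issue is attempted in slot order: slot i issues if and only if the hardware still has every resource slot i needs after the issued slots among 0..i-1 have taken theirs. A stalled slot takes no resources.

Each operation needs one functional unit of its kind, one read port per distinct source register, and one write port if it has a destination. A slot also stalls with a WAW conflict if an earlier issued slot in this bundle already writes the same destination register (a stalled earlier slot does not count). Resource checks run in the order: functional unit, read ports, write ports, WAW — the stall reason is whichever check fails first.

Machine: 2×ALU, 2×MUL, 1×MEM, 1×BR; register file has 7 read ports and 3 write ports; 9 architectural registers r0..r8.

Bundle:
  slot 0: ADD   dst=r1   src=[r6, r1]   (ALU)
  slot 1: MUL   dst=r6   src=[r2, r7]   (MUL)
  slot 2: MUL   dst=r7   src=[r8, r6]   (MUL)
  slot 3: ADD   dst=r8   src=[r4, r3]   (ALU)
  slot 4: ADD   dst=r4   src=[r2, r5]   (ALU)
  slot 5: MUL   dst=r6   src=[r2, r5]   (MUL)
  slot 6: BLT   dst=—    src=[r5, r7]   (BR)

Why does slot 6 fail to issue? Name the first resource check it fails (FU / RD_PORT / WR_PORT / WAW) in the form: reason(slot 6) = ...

  0. ALU→r1 ⇒ go  {1A/2Mu/1Ld/1B | 5r 2w}
  1. MUL→r6 ⇒ go  {1A/1Mu/1Ld/1B | 3r 1w}
  2. MUL→r7 ⇒ go  {1A/0Mu/1Ld/1B | 1r 0w}
  3. ALU→r8 ⇒ no(RD_PORT)  {1A/0Mu/1Ld/1B | 1r 0w}
  4. ALU→r4 ⇒ no(RD_PORT)  {1A/0Mu/1Ld/1B | 1r 0w}
  5. MUL→r6 ⇒ no(FU)  {1A/0Mu/1Ld/1B | 1r 0w}
  6. BR ⇒ no(RD_PORT)  {1A/0Mu/1Ld/1B | 1r 0w}

reason(slot 6) = RD_PORT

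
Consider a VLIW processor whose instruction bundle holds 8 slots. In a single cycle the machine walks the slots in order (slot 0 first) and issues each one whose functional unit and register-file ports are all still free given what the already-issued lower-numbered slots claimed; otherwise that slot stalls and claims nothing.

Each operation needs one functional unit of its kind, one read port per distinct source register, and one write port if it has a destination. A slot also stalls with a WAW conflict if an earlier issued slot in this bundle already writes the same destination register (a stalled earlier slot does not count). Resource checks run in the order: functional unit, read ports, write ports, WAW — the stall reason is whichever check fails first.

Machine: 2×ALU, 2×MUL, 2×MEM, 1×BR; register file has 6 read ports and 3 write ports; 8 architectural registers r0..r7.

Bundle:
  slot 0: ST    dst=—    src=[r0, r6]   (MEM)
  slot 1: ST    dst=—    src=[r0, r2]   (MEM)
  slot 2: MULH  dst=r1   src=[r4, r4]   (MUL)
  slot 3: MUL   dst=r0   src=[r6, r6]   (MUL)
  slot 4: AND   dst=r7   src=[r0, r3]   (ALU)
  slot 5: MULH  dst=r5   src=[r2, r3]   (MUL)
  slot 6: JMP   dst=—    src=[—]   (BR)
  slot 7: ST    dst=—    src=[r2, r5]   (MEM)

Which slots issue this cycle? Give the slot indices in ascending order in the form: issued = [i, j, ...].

#0 MEM src=r0,r6 dispatched  <A:2 Mu:2 Ld:1 B:1 rd:4 wr:3>
#1 MEM src=r0,r2 dispatched  <A:2 Mu:2 Ld:0 B:1 rd:2 wr:3>
#2 MUL src=r4,r4 dispatched  <A:2 Mu:1 Ld:0 B:1 rd:1 wr:2>
#3 MUL src=r6,r6 dispatched  <A:2 Mu:0 Ld:0 B:1 rd:0 wr:1>
#4 ALU src=r0,r3 held:RD_PORT  <A:2 Mu:0 Ld:0 B:1 rd:0 wr:1>
#5 MUL src=r2,r3 held:FU  <A:2 Mu:0 Ld:0 B:1 rd:0 wr:1>
#6 BR src=- dispatched  <A:2 Mu:0 Ld:0 B:0 rd:0 wr:1>
#7 MEM src=r2,r5 held:FU  <A:2 Mu:0 Ld:0 B:0 rd:0 wr:1>

issued = [0, 1, 2, 3, 6]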